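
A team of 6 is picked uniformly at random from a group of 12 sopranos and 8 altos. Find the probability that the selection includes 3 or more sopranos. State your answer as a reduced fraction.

There are C(20,6) = 38760 ways to choose the 6.
Count the complement (fewer than 3 sopranos): C(12,0)·C(8,6) + C(12,1)·C(8,5) + C(12,2)·C(8,4) = 28 + 672 + 4620 = 5320.
Probability = 1 − 5320/38760 = 33440/38760 = 44/51.

44/51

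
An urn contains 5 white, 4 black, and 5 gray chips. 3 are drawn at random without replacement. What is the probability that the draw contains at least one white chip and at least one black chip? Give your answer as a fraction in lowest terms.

There are C(14,3) = 364 possible draws.
By inclusion-exclusion on the complements, draws missing all white or all black: C(9,3) + C(10,3) − C(5,3) = 84 + 120 − 10 = 194.
So draws with at least one of each: 364 − 194 = 170, probability 170/364 = 85/182.

85/182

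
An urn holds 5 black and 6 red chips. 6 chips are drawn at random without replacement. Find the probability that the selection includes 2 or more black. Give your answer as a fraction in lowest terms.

431/462

There are C(11,6) = 462 ways to choose the 6.
Count the complement (fewer than 2 black): C(5,0)·C(6,6) + C(5,1)·C(6,5) = 1 + 30 = 31.
Probability = 1 − 31/462 = 431/462.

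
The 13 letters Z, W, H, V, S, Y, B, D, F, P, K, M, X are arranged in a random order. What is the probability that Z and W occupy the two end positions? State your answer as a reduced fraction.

There are 13! = 6227020800 arrangements.
Place Z and W at the ends in 2 ways, arrange the remaining 11 in 11! = 39916800 ways: 2·39916800 = 79833600.
Probability = 79833600/6227020800 = 1/78.

1/78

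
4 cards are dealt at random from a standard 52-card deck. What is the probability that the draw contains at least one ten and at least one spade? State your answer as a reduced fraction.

There are C(52,4) = 270725 possible draws.
By inclusion-exclusion on the complements, draws missing all tens or all spades: C(48,4) + C(39,4) − C(36,4) = 194580 + 82251 − 58905 = 217926.
So draws with at least one of each: 270725 − 217926 = 52799, probability 52799/270725.

52799/270725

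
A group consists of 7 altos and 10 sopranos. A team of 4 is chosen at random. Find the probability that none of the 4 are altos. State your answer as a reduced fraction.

3/34

There are C(17,4) = 2380 possible selections.
Selections with no altos (all sopranos): C(10,4) = 210.
Probability = 210/2380 = 3/34.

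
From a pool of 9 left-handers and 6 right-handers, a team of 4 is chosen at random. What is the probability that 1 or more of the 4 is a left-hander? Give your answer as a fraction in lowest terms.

Total selections: C(15,4) = 1365.
The complement is all 4 are right-handers: C(6,4) = 15.
Probability = 1 − 15/1365 = 1350/1365 = 90/91.

90/91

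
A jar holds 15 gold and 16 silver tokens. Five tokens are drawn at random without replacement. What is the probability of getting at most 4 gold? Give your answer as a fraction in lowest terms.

There are C(31,5) = 169911 ways to choose the 5.
The complement is exactly 5 gold: C(15,5)·C(16,0) = 3003.
Probability = 1 − 3003/169911 = 166908/169911 = 7948/8091.

7948/8091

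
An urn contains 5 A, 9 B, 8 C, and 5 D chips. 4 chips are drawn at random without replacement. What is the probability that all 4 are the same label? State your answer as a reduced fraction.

103/8775

There are C(27,4) = 17550 ways to draw 4 chips.
All same label: C(5,4) + C(9,4) + C(8,4) + C(5,4) = 5 + 126 + 70 + 5 = 206.
Probability = 206/17550 = 103/8775.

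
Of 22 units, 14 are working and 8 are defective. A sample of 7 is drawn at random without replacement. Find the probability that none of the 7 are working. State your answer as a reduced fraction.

1/21318

There are C(22,7) = 170544 possible selections.
Selections with no working (all defective): C(8,7) = 8.
Probability = 8/170544 = 1/21318.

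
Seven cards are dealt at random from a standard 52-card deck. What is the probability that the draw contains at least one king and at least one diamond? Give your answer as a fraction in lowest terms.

There are C(52,7) = 133784560 possible draws.
By inclusion-exclusion on the complements, draws missing all kings or all diamonds: C(48,7) + C(39,7) − C(36,7) = 73629072 + 15380937 − 8347680 = 80662329.
So draws with at least one of each: 133784560 − 80662329 = 53122231, probability 53122231/133784560.

53122231/133784560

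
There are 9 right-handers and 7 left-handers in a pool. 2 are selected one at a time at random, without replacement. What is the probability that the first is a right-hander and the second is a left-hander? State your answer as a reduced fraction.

21/80

Multiply the conditional probabilities at each draw: 9/16 · 7/15 = 63/240 = 21/80.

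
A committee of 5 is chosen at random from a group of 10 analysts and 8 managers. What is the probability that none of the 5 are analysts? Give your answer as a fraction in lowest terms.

There are C(18,5) = 8568 possible selections.
Selections with no analysts (all managers): C(8,5) = 56.
Probability = 56/8568 = 1/153.

1/153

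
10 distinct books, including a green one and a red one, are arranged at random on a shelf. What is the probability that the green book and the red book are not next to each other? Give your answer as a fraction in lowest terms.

4/5

There are 10! = 3628800 arrangements.
Arrangements with the green book and the red book adjacent: 2·9! = 725760.
So not adjacent: 3628800 − 725760 = 2903040, probability 2903040/3628800 = 4/5.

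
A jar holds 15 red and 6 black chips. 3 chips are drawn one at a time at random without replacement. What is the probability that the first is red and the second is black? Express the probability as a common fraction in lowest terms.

3/14

Multiply the conditional probabilities at each draw: 15/21 · 6/20 = 90/420 = 3/14.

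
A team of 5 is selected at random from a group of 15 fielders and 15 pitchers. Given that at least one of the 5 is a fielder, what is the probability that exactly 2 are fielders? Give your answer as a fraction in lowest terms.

25/73

Work in counts. Selections with at least one fielder: C(30,5) − C(15,5) = 142506 − 3003 = 139503.
Of those, selections where exactly 2 are fielders: C(15,2)·C(15,3) = 105·455 = 47775.
Conditional probability = 47775/139503 = 25/73.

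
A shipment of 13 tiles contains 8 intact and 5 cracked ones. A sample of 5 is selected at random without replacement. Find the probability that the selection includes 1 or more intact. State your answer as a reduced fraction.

1286/1287

There are C(13,5) = 1287 ways to choose the 5.
The complement is all 5 are cracked: C(5,5) = 1.
Probability = 1 − 1/1287 = 1286/1287.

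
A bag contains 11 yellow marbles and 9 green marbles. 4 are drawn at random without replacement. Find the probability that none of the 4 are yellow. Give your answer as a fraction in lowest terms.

There are C(20,4) = 4845 possible selections.
Selections with no yellow (all green): C(9,4) = 126.
Probability = 126/4845 = 42/1615.

42/1615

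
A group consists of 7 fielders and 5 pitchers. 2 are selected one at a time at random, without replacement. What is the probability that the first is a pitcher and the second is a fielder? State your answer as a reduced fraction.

35/132

Multiply the conditional probabilities at each draw: 5/12 · 7/11 = 35/132.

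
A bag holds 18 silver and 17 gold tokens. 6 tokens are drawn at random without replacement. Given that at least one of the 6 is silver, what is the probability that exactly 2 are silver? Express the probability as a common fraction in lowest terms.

Work in counts. Selections with at least one silver: C(35,6) − C(17,6) = 1623160 − 12376 = 1610784.
Of those, selections where exactly 2 are silver: C(18,2)·C(17,4) = 153·2380 = 364140.
Conditional probability = 364140/1610784 = 85/376.

85/376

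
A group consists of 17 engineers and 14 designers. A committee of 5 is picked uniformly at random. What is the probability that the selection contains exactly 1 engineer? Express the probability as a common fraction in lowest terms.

2431/24273

Total number of selections: C(31,5) = 169911.
Selections with exactly 1 engineer: choose 1 of the 17 engineers and 4 of the 14 designers, C(17,1)·C(14,4) = 17·1001 = 17017.
Probability = 17017/169911 = 2431/24273.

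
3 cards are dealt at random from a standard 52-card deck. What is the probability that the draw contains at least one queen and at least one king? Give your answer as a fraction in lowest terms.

There are C(52,3) = 22100 possible draws.
By inclusion-exclusion on the complements, draws missing all queens or all kings: C(48,3) + C(48,3) − C(44,3) = 17296 + 17296 − 13244 = 21348.
So draws with at least one of each: 22100 − 21348 = 752, probability 752/22100 = 188/5525.

188/5525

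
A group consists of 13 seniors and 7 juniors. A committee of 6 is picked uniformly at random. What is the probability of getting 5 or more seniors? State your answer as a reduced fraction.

There are C(20,6) = 38760 ways to choose the 6.
Favorable selections (5 or more seniors): C(13,5)·C(7,1) + C(13,6)·C(7,0) = 9009 + 1716 = 10725.
Probability = 10725/38760 = 715/2584.

715/2584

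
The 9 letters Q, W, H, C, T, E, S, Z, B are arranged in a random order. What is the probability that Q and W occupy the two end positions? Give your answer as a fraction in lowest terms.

There are 9! = 362880 arrangements.
Place Q and W at the ends in 2 ways, arrange the remaining 7 in 7! = 5040 ways: 2·5040 = 10080.
Probability = 10080/362880 = 1/36.

1/36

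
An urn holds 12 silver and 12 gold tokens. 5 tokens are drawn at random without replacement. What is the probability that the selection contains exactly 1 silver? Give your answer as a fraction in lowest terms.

The sample space is all 5-subsets of the 24: C(24,5) = 42504.
Selections with exactly 1 silver: choose 1 of the 12 silver and 4 of the 12 gold, C(12,1)·C(12,4) = 12·495 = 5940.
Probability = 5940/42504 = 45/322.

45/322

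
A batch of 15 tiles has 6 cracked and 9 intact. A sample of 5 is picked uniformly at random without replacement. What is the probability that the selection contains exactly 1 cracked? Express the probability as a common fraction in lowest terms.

There are C(15,5) = 3003 ways to choose 5 from 15.
Selections with exactly 1 cracked: choose 1 of the 6 cracked and 4 of the 9 intact, C(6,1)·C(9,4) = 6·126 = 756.
Probability = 756/3003 = 36/143.

36/143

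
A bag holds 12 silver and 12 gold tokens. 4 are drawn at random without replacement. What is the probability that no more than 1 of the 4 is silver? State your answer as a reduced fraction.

95/322

Total selections: C(24,4) = 10626.
Favorable selections (no more than 1 silver): C(12,0)·C(12,4) + C(12,1)·C(12,3) = 495 + 2640 = 3135.
Probability = 3135/10626 = 95/322.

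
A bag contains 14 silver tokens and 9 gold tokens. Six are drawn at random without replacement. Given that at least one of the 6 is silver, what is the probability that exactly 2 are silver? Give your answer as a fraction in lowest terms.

Work in counts. Selections with at least one silver: C(23,6) − C(9,6) = 100947 − 84 = 100863.
Of those, selections where exactly 2 are silver: C(14,2)·C(9,4) = 91·126 = 11466.
Conditional probability = 11466/100863 = 182/1601.

182/1601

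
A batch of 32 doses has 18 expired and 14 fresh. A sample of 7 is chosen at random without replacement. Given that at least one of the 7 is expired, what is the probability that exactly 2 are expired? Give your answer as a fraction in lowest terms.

Work in counts. Selections with at least one expired: C(32,7) − C(14,7) = 3365856 − 3432 = 3362424.
Of those, selections where exactly 2 are expired: C(18,2)·C(14,5) = 153·2002 = 306306.
Conditional probability = 306306/3362424 = 3927/43108.

3927/43108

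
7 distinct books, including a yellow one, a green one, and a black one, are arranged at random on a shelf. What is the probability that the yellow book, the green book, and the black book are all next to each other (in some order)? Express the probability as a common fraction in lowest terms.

1/7

There are 7! = 5040 arrangements.
Treat the three as one block: 5! placements × 3! orders within the block = 120·6 = 720.
Probability = 720/5040 = 1/7.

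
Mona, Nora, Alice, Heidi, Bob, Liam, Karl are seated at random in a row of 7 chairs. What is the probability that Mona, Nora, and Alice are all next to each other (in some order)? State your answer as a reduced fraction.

There are 7! = 5040 arrangements.
Treat the three as one block: 5! placements × 3! orders within the block = 120·6 = 720.
Probability = 720/5040 = 1/7.

1/7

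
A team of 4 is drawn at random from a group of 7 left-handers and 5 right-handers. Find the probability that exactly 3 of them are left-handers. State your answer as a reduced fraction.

The sample space is all 4-subsets of the 12: C(12,4) = 495.
Selections with exactly 3 left-handers: choose 3 of the 7 left-handers and 1 of the 5 right-handers, C(7,3)·C(5,1) = 35·5 = 175.
Probability = 175/495 = 35/99.

35/99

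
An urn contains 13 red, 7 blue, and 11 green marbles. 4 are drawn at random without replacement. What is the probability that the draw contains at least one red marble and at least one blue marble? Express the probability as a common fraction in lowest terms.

There are C(31,4) = 31465 possible draws.
By inclusion-exclusion on the complements, draws missing all red or all blue: C(18,4) + C(24,4) − C(11,4) = 3060 + 10626 − 330 = 13356.
So draws with at least one of each: 31465 − 13356 = 18109, probability 18109/31465 = 2587/4495.

2587/4495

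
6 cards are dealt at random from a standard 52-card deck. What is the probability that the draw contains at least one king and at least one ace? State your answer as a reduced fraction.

There are C(52,6) = 20358520 possible draws.
By inclusion-exclusion on the complements, draws missing all kings or all aces: C(48,6) + C(48,6) − C(44,6) = 12271512 + 12271512 − 7059052 = 17483972.
So draws with at least one of each: 20358520 − 17483972 = 2874548, probability 2874548/20358520 = 718637/5089630.

718637/5089630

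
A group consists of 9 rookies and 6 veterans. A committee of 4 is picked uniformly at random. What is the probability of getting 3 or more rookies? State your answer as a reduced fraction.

6/13

There are C(15,4) = 1365 ways to choose the 4.
Favorable selections (3 or more rookies): C(9,3)·C(6,1) + C(9,4)·C(6,0) = 504 + 126 = 630.
Probability = 630/1365 = 6/13.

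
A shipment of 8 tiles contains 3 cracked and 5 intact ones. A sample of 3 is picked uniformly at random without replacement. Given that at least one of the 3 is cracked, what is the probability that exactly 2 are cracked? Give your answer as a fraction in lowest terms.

Work in counts. Selections with at least one cracked: C(8,3) − C(5,3) = 56 − 10 = 46.
Of those, selections where exactly 2 are cracked: C(3,2)·C(5,1) = 3·5 = 15.
Conditional probability = 15/46.

15/46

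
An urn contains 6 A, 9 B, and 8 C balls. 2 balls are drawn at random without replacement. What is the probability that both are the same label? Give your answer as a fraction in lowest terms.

79/253

There are C(23,2) = 253 ways to draw 2 balls.
All same label: C(6,2) + C(9,2) + C(8,2) = 15 + 36 + 28 = 79.
Probability = 79/253.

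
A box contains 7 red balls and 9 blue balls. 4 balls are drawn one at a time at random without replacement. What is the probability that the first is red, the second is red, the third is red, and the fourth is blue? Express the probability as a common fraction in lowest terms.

9/208

Multiply the conditional probabilities at each draw: 7/16 · 6/15 · 5/14 · 9/13 = 1890/43680 = 9/208.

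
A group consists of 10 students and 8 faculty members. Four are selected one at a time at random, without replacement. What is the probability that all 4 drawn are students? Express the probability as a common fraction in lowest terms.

Multiply the conditional probabilities at each draw: 10/18 · 9/17 · 8/16 · 7/15 = 5040/73440 = 7/102.

7/102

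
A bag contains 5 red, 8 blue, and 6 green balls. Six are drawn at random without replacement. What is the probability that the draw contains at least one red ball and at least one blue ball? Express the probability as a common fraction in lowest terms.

There are C(19,6) = 27132 possible draws.
By inclusion-exclusion on the complements, draws missing all red or all blue: C(14,6) + C(11,6) − C(6,6) = 3003 + 462 − 1 = 3464.
So draws with at least one of each: 27132 − 3464 = 23668, probability 23668/27132 = 5917/6783.

5917/6783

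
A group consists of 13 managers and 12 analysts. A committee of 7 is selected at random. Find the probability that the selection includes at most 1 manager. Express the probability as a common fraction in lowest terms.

291/10925

Total selections: C(25,7) = 480700.
Favorable selections (at most 1 manager): C(13,0)·C(12,7) + C(13,1)·C(12,6) = 792 + 12012 = 12804.
Probability = 12804/480700 = 291/10925.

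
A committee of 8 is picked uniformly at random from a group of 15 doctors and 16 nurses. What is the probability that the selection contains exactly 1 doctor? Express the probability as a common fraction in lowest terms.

The sample space is all 8-subsets of the 31: C(31,8) = 7888725.
Selections with exactly 1 doctor: choose 1 of the 15 doctors and 7 of the 16 nurses, C(15,1)·C(16,7) = 15·11440 = 171600.
Probability = 171600/7888725 = 176/8091.

176/8091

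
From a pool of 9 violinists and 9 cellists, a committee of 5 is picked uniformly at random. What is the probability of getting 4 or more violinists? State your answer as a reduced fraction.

There are C(18,5) = 8568 ways to choose the 5.
Favorable selections (4 or more violinists): C(9,4)·C(9,1) + C(9,5)·C(9,0) = 1134 + 126 = 1260.
Probability = 1260/8568 = 5/34.

5/34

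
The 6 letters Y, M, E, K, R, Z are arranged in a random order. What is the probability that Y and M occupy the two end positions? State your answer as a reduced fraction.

There are 6! = 720 arrangements.
Place Y and M at the ends in 2 ways, arrange the remaining 4 in 4! = 24 ways: 2·24 = 48.
Probability = 48/720 = 1/15.

1/15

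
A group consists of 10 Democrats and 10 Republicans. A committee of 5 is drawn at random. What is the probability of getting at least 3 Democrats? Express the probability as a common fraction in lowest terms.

1/2

There are C(20,5) = 15504 ways to choose the 5.
Favorable selections (at least 3 Democrats): C(10,3)·C(10,2) + C(10,4)·C(10,1) + C(10,5)·C(10,0) = 5400 + 2100 + 252 = 7752.
Probability = 7752/15504 = 1/2.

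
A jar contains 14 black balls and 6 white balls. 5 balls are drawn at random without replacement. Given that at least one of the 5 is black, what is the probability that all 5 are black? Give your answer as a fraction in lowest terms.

Work in counts. Selections with at least one black: C(20,5) − C(6,5) = 15504 − 6 = 15498.
Of those, selections where all 5 are black: C(14,5) = 2002.
Conditional probability = 2002/15498 = 143/1107.

143/1107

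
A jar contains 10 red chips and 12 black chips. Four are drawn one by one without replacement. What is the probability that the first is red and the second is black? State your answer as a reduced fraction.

Multiply the conditional probabilities at each draw: 10/22 · 12/21 = 120/462 = 20/77.

20/77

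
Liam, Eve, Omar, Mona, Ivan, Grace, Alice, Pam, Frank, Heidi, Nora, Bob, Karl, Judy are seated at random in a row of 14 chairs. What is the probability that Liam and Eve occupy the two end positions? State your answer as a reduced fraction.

There are 14! = 87178291200 arrangements.
Place Liam and Eve at the ends in 2 ways, arrange the remaining 12 in 12! = 479001600 ways: 2·479001600 = 958003200.
Probability = 958003200/87178291200 = 1/91.

1/91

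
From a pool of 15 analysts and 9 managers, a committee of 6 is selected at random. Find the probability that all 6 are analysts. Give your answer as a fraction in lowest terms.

65/1748

There are C(24,6) = 134596 possible selections.
Selections with all analysts: C(15,6) = 5005.
Probability = 5005/134596 = 65/1748.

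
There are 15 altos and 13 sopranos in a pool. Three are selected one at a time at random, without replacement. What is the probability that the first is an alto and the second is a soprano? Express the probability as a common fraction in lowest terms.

Multiply the conditional probabilities at each draw: 15/28 · 13/27 = 195/756 = 65/252.

65/252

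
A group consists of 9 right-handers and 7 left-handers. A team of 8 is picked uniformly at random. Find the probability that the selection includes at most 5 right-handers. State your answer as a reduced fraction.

There are C(16,8) = 12870 ways to choose the 8.
Favorable selections (at most 5 right-handers): C(9,1)·C(7,7) + C(9,2)·C(7,6) + C(9,3)·C(7,5) + C(9,4)·C(7,4) + C(9,5)·C(7,3) = 9 + 252 + 1764 + 4410 + 4410 = 10845.
Probability = 10845/12870 = 241/286.

241/286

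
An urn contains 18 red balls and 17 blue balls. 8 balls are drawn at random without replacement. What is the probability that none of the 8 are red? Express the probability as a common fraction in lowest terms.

There are C(35,8) = 23535820 possible selections.
Selections with no red (all blue): C(17,8) = 24310.
Probability = 24310/23535820 = 13/12586.

13/12586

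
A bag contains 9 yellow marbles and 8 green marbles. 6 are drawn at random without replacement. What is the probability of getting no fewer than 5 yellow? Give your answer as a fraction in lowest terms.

There are C(17,6) = 12376 ways to choose the 6.
Favorable selections (no fewer than 5 yellow): C(9,5)·C(8,1) + C(9,6)·C(8,0) = 1008 + 84 = 1092.
Probability = 1092/12376 = 3/34.

3/34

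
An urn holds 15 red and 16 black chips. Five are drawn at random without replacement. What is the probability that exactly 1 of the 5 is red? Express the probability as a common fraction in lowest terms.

1300/8091

The sample space is all 5-subsets of the 31: C(31,5) = 169911.
Selections with exactly 1 red: choose 1 of the 15 red and 4 of the 16 black, C(15,1)·C(16,4) = 15·1820 = 27300.
Probability = 27300/169911 = 1300/8091.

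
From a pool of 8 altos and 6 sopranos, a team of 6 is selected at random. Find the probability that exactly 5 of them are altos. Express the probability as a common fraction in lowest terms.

The sample space is all 6-subsets of the 14: C(14,6) = 3003.
Selections with exactly 5 altos: choose 5 of the 8 altos and 1 of the 6 sopranos, C(8,5)·C(6,1) = 56·6 = 336.
Probability = 336/3003 = 16/143.

16/143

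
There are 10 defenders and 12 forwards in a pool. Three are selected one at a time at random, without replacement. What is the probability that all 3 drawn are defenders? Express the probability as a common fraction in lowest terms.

Multiply the conditional probabilities at each draw: 10/22 · 9/21 · 8/20 = 720/9240 = 6/77.

6/77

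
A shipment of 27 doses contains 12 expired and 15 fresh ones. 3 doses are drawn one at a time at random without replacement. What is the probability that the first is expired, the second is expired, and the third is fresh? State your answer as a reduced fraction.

22/195

Multiply the conditional probabilities at each draw: 12/27 · 11/26 · 15/25 = 1980/17550 = 22/195.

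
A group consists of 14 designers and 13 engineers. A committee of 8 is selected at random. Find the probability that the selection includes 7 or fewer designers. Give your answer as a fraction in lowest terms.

5168/5175

There are C(27,8) = 2220075 ways to choose the 8.
The complement is exactly 8 designers: C(14,8)·C(13,0) = 3003.
Probability = 1 − 3003/2220075 = 2217072/2220075 = 5168/5175.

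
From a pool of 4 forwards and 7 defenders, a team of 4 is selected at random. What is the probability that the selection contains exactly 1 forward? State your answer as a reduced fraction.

Total number of selections: C(11,4) = 330.
Selections with exactly 1 forward: choose 1 of the 4 forwards and 3 of the 7 defenders, C(4,1)·C(7,3) = 4·35 = 140.
Probability = 140/330 = 14/33.

14/33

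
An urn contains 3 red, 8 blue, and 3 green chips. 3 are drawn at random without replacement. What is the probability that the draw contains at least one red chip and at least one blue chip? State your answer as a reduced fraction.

45/91

There are C(14,3) = 364 possible draws.
By inclusion-exclusion on the complements, draws missing all red or all blue: C(11,3) + C(6,3) − C(3,3) = 165 + 20 − 1 = 184.
So draws with at least one of each: 364 − 184 = 180, probability 180/364 = 45/91.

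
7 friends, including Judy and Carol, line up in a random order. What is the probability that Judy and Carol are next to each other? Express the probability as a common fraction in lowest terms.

There are 7! = 5040 arrangements.
Treat Judy and Carol as a block: 6! arrangements of the blocks × 2 orders within the block = 2·720 = 1440.
Probability = 1440/5040 = 2/7.

2/7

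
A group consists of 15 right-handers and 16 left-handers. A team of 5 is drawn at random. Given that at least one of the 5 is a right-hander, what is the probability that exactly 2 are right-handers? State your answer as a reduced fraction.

2800/7883

Work in counts. Selections with at least one right-hander: C(31,5) − C(16,5) = 169911 − 4368 = 165543.
Of those, selections where exactly 2 are right-handers: C(15,2)·C(16,3) = 105·560 = 58800.
Conditional probability = 58800/165543 = 2800/7883.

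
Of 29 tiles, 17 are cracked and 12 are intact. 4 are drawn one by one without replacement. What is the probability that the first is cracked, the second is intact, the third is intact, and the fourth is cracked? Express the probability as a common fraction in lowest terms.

1496/23751

Multiply the conditional probabilities at each draw: 17/29 · 12/28 · 11/27 · 16/26 = 35904/570024 = 1496/23751.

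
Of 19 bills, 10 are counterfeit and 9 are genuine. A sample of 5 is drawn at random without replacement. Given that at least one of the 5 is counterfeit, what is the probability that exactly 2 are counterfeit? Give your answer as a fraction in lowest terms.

70/213

Work in counts. Selections with at least one counterfeit: C(19,5) − C(9,5) = 11628 − 126 = 11502.
Of those, selections where exactly 2 are counterfeit: C(10,2)·C(9,3) = 45·84 = 3780.
Conditional probability = 3780/11502 = 70/213.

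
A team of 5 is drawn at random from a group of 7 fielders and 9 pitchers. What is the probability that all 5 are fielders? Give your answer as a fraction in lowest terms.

1/208

There are C(16,5) = 4368 possible selections.
Selections with all fielders: C(7,5) = 21.
Probability = 21/4368 = 1/208.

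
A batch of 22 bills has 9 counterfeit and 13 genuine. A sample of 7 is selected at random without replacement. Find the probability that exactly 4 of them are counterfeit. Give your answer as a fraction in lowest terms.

273/1292

There are C(22,7) = 170544 ways to choose 7 from 22.
Selections with exactly 4 counterfeit: choose 4 of the 9 counterfeit and 3 of the 13 genuine, C(9,4)·C(13,3) = 126·286 = 36036.
Probability = 36036/170544 = 273/1292.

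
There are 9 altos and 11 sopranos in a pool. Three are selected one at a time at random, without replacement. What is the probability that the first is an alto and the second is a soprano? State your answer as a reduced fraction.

Multiply the conditional probabilities at each draw: 9/20 · 11/19 = 99/380.

99/380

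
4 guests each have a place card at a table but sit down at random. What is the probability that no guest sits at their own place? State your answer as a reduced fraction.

3/8

There are 4! = 24 seatings.
By inclusion-exclusion, seatings with no fixed points: C(4,0)·4! − C(4,1)·3! + C(4,2)·2! − C(4,3)·1! + C(4,4)·0! = 9.
Probability = 9/24 = 3/8.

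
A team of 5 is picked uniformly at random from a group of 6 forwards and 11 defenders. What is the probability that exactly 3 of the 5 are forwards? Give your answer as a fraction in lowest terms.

275/1547

Total number of selections: C(17,5) = 6188.
Selections with exactly 3 forwards: choose 3 of the 6 forwards and 2 of the 11 defenders, C(6,3)·C(11,2) = 20·55 = 1100.
Probability = 1100/6188 = 275/1547.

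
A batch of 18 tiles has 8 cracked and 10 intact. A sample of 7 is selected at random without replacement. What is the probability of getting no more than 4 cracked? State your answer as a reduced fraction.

31/34

There are C(18,7) = 31824 ways to choose the 7.
Favorable selections (no more than 4 cracked): C(8,0)·C(10,7) + C(8,1)·C(10,6) + C(8,2)·C(10,5) + C(8,3)·C(10,4) + C(8,4)·C(10,3) = 120 + 1680 + 7056 + 11760 + 8400 = 29016.
Probability = 29016/31824 = 31/34.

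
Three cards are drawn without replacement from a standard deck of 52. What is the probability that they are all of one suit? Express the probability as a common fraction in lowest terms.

22/425

There are C(52,3) = 22100 possible 3-card hands.
Hands of one suit: 4 suits × C(13,3) = 4·286 = 1144.
Probability = 1144/22100 = 22/425.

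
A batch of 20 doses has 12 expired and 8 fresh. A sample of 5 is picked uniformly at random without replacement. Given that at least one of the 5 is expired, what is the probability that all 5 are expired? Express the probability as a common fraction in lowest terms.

99/1931

Work in counts. Selections with at least one expired: C(20,5) − C(8,5) = 15504 − 56 = 15448.
Of those, selections where all 5 are expired: C(12,5) = 792.
Conditional probability = 792/15448 = 99/1931.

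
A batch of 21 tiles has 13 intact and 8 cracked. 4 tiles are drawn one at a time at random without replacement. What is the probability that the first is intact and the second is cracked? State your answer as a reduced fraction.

26/105

Multiply the conditional probabilities at each draw: 13/21 · 8/20 = 104/420 = 26/105.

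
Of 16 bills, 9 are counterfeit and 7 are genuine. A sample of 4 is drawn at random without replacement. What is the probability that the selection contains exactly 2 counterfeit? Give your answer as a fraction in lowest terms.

The sample space is all 4-subsets of the 16: C(16,4) = 1820.
Selections with exactly 2 counterfeit: choose 2 of the 9 counterfeit and 2 of the 7 genuine, C(9,2)·C(7,2) = 36·21 = 756.
Probability = 756/1820 = 27/65.

27/65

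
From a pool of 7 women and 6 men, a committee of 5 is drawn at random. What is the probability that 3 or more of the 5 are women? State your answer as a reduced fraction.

84/143

Total selections: C(13,5) = 1287.
Favorable selections (3 or more women): C(7,3)·C(6,2) + C(7,4)·C(6,1) + C(7,5)·C(6,0) = 525 + 210 + 21 = 756.
Probability = 756/1287 = 84/143.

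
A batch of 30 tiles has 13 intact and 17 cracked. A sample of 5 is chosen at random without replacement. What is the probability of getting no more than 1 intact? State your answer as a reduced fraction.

There are C(30,5) = 142506 ways to choose the 5.
Favorable selections (no more than 1 intact): C(13,0)·C(17,5) + C(13,1)·C(17,4) = 6188 + 30940 = 37128.
Probability = 37128/142506 = 68/261.

68/261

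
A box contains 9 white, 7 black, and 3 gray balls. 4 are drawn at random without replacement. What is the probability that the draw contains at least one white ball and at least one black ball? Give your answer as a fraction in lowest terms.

There are C(19,4) = 3876 possible draws.
By inclusion-exclusion on the complements, draws missing all white or all black: C(10,4) + C(12,4) − C(3,4) = 210 + 495 − 0 = 705.
So draws with at least one of each: 3876 − 705 = 3171, probability 3171/3876 = 1057/1292.

1057/1292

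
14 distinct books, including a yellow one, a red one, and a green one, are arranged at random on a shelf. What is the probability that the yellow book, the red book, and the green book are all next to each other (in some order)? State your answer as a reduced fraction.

There are 14! = 87178291200 arrangements.
Treat the three as one block: 12! placements × 3! orders within the block = 479001600·6 = 2874009600.
Probability = 2874009600/87178291200 = 3/91.

3/91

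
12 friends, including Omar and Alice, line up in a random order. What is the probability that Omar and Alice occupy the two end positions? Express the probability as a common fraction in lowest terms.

There are 12! = 479001600 arrangements.
Place Omar and Alice at the ends in 2 ways, arrange the remaining 10 in 10! = 3628800 ways: 2·3628800 = 7257600.
Probability = 7257600/479001600 = 1/66.

1/66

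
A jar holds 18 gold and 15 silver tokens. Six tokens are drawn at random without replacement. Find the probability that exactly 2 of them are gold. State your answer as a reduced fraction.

There are C(33,6) = 1107568 ways to choose 6 from 33.
Selections with exactly 2 gold: choose 2 of the 18 gold and 4 of the 15 silver, C(18,2)·C(15,4) = 153·1365 = 208845.
Probability = 208845/1107568 = 29835/158224.

29835/158224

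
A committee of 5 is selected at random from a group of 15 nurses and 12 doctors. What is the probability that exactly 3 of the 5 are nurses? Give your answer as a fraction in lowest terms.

There are C(27,5) = 80730 ways to choose 5 from 27.
Selections with exactly 3 nurses: choose 3 of the 15 nurses and 2 of the 12 doctors, C(15,3)·C(12,2) = 455·66 = 30030.
Probability = 30030/80730 = 77/207.

77/207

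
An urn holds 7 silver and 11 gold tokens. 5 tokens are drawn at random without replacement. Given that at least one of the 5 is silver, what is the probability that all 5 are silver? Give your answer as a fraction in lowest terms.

Work in counts. Selections with at least one silver: C(18,5) − C(11,5) = 8568 − 462 = 8106.
Of those, selections where all 5 are silver: C(7,5) = 21.
Conditional probability = 21/8106 = 1/386.

1/386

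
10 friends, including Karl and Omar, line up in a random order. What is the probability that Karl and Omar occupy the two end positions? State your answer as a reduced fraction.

There are 10! = 3628800 arrangements.
Place Karl and Omar at the ends in 2 ways, arrange the remaining 8 in 8! = 40320 ways: 2·40320 = 80640.
Probability = 80640/3628800 = 1/45.

1/45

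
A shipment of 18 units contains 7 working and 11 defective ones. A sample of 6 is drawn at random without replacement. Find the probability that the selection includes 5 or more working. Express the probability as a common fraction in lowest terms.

1/78

There are C(18,6) = 18564 ways to choose the 6.
Favorable selections (5 or more working): C(7,5)·C(11,1) + C(7,6)·C(11,0) = 231 + 7 = 238.
Probability = 238/18564 = 1/78.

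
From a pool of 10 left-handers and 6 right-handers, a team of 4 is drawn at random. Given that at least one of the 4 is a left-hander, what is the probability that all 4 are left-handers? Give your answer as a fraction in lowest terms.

42/361

Work in counts. Selections with at least one left-hander: C(16,4) − C(6,4) = 1820 − 15 = 1805.
Of those, selections where all 4 are left-handers: C(10,4) = 210.
Conditional probability = 210/1805 = 42/361.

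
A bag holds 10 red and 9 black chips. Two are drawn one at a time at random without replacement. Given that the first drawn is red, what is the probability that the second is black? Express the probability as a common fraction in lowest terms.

After removing one red, 18 remain: 9 red and 9 black.
So the probability the next is black is 9/18 = 1/2.

1/2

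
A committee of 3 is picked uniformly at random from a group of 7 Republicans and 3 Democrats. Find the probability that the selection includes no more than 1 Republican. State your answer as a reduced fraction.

11/60

Total selections: C(10,3) = 120.
Favorable selections (no more than 1 Republican): C(7,0)·C(3,3) + C(7,1)·C(3,2) = 1 + 21 = 22.
Probability = 22/120 = 11/60.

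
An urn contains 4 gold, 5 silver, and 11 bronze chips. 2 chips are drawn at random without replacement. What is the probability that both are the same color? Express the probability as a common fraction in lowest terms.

There are C(20,2) = 190 ways to draw 2 chips.
All same color: C(4,2) + C(5,2) + C(11,2) = 6 + 10 + 55 = 71.
Probability = 71/190.

71/190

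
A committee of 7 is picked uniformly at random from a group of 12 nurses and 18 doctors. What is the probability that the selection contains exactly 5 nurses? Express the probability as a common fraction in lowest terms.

There are C(30,7) = 2035800 ways to choose 7 from 30.
Selections with exactly 5 nurses: choose 5 of the 12 nurses and 2 of the 18 doctors, C(12,5)·C(18,2) = 792·153 = 121176.
Probability = 121176/2035800 = 561/9425.

561/9425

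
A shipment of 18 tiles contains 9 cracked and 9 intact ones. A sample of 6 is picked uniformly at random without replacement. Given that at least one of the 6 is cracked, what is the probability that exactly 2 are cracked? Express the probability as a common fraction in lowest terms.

27/110

Work in counts. Selections with at least one cracked: C(18,6) − C(9,6) = 18564 − 84 = 18480.
Of those, selections where exactly 2 are cracked: C(9,2)·C(9,4) = 36·126 = 4536.
Conditional probability = 4536/18480 = 27/110.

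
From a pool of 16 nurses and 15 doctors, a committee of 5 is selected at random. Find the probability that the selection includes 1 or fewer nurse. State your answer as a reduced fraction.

1183/8091

Total selections: C(31,5) = 169911.
Favorable selections (1 or fewer nurse): C(16,0)·C(15,5) + C(16,1)·C(15,4) = 3003 + 21840 = 24843.
Probability = 24843/169911 = 1183/8091.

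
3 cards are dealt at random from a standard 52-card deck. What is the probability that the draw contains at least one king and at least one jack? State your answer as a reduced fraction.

There are C(52,3) = 22100 possible draws.
By inclusion-exclusion on the complements, draws missing all kings or all jacks: C(48,3) + C(48,3) − C(44,3) = 17296 + 17296 − 13244 = 21348.
So draws with at least one of each: 22100 − 21348 = 752, probability 752/22100 = 188/5525.

188/5525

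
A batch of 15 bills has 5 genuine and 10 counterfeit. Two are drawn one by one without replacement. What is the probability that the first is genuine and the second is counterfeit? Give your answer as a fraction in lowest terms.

Multiply the conditional probabilities at each draw: 5/15 · 10/14 = 50/210 = 5/21.

5/21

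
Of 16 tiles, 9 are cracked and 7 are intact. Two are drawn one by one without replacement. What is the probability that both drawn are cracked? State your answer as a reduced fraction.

Multiply the conditional probabilities at each draw: 9/16 · 8/15 = 72/240 = 3/10.

3/10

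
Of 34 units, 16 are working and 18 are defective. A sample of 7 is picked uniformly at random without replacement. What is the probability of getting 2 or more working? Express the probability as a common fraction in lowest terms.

Total selections: C(34,7) = 5379616.
Count the complement (fewer than 2 working): C(16,0)·C(18,7) + C(16,1)·C(18,6) = 31824 + 297024 = 328848.
Probability = 1 − 328848/5379616 = 5050768/5379616 = 599/638.

599/638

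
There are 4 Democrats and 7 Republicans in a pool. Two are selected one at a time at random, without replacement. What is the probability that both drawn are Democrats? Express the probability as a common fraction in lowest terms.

Multiply the conditional probabilities at each draw: 4/11 · 3/10 = 12/110 = 6/55.

6/55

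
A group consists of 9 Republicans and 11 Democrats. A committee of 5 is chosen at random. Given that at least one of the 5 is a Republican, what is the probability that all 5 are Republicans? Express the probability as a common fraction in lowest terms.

Work in counts. Selections with at least one Republican: C(20,5) − C(11,5) = 15504 − 462 = 15042.
Of those, selections where all 5 are Republicans: C(9,5) = 126.
Conditional probability = 126/15042 = 21/2507.

21/2507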